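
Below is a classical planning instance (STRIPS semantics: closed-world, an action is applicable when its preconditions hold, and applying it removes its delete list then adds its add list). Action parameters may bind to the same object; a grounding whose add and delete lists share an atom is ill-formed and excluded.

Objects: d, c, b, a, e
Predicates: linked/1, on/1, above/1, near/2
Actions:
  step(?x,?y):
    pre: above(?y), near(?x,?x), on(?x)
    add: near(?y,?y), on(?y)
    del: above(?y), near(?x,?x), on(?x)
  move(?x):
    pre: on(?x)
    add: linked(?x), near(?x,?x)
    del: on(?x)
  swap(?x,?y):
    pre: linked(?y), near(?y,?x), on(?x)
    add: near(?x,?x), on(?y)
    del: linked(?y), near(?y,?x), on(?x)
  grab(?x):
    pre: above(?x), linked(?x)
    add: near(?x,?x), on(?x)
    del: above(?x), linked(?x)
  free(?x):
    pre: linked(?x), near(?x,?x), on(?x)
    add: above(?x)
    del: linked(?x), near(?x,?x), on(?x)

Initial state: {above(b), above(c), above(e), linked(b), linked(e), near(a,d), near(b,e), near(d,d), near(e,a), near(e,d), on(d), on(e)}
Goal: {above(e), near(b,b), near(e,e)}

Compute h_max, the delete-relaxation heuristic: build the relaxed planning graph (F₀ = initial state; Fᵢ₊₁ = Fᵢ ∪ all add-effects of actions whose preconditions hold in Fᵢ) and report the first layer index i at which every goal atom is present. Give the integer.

1

F0 = init (12 atoms)
F1 = F0 ∪ {linked(d), near(b,b), near(c,c), near(e,e), on(b), on(c)}  (18 atoms)
goal ⊆ F1  ⇒  h_max = 1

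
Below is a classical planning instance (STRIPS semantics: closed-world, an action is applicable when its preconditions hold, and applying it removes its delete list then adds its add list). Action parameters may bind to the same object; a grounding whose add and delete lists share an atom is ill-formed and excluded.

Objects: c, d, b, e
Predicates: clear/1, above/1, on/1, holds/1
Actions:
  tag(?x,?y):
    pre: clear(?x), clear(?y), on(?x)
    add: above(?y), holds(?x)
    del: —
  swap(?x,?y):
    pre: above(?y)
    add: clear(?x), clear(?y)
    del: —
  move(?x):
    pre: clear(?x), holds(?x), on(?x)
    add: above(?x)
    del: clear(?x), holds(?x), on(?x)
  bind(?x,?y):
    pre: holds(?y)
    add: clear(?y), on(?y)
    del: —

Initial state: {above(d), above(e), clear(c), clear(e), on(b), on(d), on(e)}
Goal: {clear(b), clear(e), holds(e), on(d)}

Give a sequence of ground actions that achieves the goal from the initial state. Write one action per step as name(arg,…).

1. tag(e,c)  →  {above(c), above(d), above(e), clear(c), clear(e), holds(e), on(b), on(d), on(e)}
2. swap(b,c)  →  {above(c), above(d), above(e), clear(b), clear(c), clear(e), holds(e), on(b), on(d), on(e)}

tag(e,c); swap(b,c)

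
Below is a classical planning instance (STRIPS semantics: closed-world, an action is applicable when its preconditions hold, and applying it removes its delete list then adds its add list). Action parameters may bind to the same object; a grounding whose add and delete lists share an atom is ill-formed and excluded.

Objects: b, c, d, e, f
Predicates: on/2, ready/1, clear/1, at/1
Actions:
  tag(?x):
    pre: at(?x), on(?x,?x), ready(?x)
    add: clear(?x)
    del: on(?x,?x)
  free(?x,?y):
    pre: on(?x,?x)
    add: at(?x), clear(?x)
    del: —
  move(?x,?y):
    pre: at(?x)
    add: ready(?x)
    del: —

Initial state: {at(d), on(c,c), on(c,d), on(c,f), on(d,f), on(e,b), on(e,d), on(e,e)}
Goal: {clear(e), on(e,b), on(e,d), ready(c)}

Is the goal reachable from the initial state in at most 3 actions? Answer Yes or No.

Yes

1. free(c,b)  →  {at(c), at(d), clear(c), on(c,c), on(c,d), on(c,f), on(d,f), on(e,b), on(e,d), on(e,e)}
2. free(e,b)  →  {at(c), at(d), at(e), clear(c), clear(e), on(c,c), on(c,d), on(c,f), on(d,f), on(e,b), on(e,d), on(e,e)}
3. move(c,b)  →  {at(c), at(d), at(e), clear(c), clear(e), on(c,c), on(c,d), on(c,f), on(d,f), on(e,b), on(e,d), on(e,e), ready(c)}
optimal plan length = 3; 3 ≤ 3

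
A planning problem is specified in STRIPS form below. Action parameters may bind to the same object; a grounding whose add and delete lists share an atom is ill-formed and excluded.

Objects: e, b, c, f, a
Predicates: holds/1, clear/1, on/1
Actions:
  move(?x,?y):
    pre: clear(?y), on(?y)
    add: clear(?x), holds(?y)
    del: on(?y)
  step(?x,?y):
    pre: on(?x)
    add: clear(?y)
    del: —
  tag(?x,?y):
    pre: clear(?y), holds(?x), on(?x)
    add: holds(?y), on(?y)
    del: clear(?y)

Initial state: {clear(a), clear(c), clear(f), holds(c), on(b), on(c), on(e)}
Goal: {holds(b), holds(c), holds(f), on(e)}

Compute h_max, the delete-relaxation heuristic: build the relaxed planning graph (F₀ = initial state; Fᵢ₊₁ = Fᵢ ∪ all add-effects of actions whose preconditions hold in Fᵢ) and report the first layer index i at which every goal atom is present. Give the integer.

2

F0 = init (7 atoms)
F1 = F0 ∪ {clear(b), clear(e), holds(a), holds(f), on(a), on(f)}  (13 atoms)
F2 = F1 ∪ {holds(b), holds(e)}  (15 atoms)
goal ⊆ F2  ⇒  h_max = 2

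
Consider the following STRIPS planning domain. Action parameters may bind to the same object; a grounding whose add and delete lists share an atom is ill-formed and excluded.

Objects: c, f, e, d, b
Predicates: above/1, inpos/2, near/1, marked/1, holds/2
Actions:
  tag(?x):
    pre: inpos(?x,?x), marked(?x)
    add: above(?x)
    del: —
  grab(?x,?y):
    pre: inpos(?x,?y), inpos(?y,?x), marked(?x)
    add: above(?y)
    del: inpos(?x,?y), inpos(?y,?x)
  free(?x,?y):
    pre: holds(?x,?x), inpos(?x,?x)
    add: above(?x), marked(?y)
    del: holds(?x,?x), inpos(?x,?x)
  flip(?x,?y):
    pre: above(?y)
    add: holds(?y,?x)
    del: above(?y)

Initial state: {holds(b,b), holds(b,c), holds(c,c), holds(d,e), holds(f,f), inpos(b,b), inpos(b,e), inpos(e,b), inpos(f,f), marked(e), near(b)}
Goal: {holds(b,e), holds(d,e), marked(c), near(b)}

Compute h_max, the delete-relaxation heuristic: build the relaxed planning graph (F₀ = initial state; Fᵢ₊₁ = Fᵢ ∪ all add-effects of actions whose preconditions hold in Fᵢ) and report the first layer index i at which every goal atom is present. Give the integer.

F0 = init (11 atoms)
F1 = F0 ∪ {above(b), above(f), marked(b), marked(c), marked(d), marked(f)}  (17 atoms)
F2 = F1 ∪ {above(e), holds(b,d), holds(b,e), holds(b,f), holds(f,b), holds(f,c), holds(f,d), holds(f,e)}  (25 atoms)
goal ⊆ F2  ⇒  h_max = 2

2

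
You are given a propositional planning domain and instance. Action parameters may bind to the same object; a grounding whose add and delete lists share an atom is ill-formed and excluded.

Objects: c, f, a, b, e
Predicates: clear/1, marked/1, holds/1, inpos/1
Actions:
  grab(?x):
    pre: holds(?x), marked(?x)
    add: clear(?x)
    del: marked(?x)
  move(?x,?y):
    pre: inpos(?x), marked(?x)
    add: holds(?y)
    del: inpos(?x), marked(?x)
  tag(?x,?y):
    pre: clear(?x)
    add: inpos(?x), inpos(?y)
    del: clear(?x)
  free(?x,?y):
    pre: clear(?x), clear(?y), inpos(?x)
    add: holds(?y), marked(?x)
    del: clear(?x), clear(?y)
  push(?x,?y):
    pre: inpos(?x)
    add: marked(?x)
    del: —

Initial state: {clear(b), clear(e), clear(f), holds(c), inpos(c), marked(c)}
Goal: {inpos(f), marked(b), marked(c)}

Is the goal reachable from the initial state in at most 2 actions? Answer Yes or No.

Yes

1. tag(f,b)  →  {clear(b), clear(e), holds(c), inpos(b), inpos(c), inpos(f), marked(c)}
2. free(b,b)  →  {clear(e), holds(b), holds(c), inpos(b), inpos(c), inpos(f), marked(b), marked(c)}
optimal plan length = 2; 2 ≤ 2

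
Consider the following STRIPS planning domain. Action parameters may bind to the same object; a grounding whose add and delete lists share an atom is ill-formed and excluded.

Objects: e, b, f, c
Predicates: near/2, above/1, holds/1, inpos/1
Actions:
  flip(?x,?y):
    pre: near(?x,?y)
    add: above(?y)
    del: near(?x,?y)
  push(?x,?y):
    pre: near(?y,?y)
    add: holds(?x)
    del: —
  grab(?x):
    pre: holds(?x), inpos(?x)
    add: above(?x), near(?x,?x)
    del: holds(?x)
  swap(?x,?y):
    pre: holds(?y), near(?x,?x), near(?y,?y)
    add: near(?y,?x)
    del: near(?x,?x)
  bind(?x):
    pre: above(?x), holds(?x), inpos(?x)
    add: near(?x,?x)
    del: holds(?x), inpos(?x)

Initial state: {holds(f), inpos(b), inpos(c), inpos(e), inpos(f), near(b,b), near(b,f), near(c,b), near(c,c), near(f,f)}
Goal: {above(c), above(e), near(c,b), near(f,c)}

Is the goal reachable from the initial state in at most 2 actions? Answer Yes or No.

No

1. push(e,b)  →  {holds(e), holds(f), inpos(b), inpos(c), inpos(e), inpos(f), near(b,b), near(b,f), near(c,b), near(c,c), near(f,f)}
2. push(c,b)  →  {holds(c), holds(e), holds(f), inpos(b), inpos(c), inpos(e), inpos(f), near(b,b), near(b,f), near(c,b), near(c,c), near(f,f)}
3. grab(e)  →  {above(e), holds(c), holds(f), inpos(b), inpos(c), inpos(e), inpos(f), near(b,b), near(b,f), near(c,b), near(c,c), near(e,e), near(f,f)}
4. grab(c)  →  {above(c), above(e), holds(f), inpos(b), inpos(c), inpos(e), inpos(f), near(b,b), near(b,f), near(c,b), near(c,c), near(e,e), near(f,f)}
5. swap(c,f)  →  {above(c), above(e), holds(f), inpos(b), inpos(c), inpos(e), inpos(f), near(b,b), near(b,f), near(c,b), near(e,e), near(f,c), near(f,f)}
optimal plan length = 5; 5 > 2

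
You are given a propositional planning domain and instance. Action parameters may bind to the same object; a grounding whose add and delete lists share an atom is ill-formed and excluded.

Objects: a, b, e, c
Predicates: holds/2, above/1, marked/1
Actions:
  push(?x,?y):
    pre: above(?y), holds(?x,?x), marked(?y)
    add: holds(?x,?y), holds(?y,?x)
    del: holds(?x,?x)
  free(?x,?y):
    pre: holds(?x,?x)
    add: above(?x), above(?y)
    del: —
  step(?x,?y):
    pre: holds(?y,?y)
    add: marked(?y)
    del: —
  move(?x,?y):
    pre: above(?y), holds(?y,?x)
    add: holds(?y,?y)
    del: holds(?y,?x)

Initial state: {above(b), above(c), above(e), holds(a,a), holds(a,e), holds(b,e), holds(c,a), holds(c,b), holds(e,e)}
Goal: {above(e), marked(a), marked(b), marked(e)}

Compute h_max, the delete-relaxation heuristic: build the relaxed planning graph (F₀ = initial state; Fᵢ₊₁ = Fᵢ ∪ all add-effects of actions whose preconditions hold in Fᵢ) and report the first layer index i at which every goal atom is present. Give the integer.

F0 = init (9 atoms)
F1 = F0 ∪ {above(a), holds(b,b), holds(c,c), marked(a), marked(e)}  (14 atoms)
F2 = F1 ∪ {holds(a,b), holds(a,c), holds(b,a), holds(c,e), holds(e,a), holds(e,b), holds(e,c), marked(b), marked(c)}  (23 atoms)
goal ⊆ F2  ⇒  h_max = 2

2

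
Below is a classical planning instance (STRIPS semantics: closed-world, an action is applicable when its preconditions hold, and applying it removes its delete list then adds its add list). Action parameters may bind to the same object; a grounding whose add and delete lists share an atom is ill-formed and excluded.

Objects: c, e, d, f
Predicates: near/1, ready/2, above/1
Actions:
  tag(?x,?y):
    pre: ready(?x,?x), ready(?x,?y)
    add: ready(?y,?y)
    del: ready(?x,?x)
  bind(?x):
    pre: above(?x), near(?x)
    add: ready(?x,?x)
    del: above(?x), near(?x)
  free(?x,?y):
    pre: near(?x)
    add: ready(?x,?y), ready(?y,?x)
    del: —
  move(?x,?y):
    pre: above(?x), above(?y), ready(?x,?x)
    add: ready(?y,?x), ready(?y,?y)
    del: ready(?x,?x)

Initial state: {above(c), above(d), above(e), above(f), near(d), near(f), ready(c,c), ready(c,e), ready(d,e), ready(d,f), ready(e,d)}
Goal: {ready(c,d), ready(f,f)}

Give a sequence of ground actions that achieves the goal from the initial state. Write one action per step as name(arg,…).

bind(f); free(d,c)

1. bind(f)  →  {above(c), above(d), above(e), near(d), ready(c,c), ready(c,e), ready(d,e), ready(d,f), ready(e,d), ready(f,f)}
2. free(d,c)  →  {above(c), above(d), above(e), near(d), ready(c,c), ready(c,d), ready(c,e), ready(d,c), ready(d,e), ready(d,f), ready(e,d), ready(f,f)}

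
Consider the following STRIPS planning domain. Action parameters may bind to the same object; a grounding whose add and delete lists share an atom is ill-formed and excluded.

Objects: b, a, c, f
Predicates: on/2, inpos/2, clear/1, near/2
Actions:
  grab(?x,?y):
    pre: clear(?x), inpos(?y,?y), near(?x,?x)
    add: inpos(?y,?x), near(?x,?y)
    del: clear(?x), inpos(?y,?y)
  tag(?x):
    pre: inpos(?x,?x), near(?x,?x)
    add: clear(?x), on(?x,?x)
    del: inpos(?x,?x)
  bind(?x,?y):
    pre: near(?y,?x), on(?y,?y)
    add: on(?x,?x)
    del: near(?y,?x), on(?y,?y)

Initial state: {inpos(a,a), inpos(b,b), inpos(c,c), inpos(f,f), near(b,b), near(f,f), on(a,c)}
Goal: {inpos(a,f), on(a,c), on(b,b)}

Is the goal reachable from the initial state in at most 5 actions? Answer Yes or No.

Yes

1. tag(b)  →  {clear(b), inpos(a,a), inpos(c,c), inpos(f,f), near(b,b), near(f,f), on(a,c), on(b,b)}
2. tag(f)  →  {clear(b), clear(f), inpos(a,a), inpos(c,c), near(b,b), near(f,f), on(a,c), on(b,b), on(f,f)}
3. grab(f,a)  →  {clear(b), inpos(a,f), inpos(c,c), near(b,b), near(f,a), near(f,f), on(a,c), on(b,b), on(f,f)}
optimal plan length = 3; 3 ≤ 5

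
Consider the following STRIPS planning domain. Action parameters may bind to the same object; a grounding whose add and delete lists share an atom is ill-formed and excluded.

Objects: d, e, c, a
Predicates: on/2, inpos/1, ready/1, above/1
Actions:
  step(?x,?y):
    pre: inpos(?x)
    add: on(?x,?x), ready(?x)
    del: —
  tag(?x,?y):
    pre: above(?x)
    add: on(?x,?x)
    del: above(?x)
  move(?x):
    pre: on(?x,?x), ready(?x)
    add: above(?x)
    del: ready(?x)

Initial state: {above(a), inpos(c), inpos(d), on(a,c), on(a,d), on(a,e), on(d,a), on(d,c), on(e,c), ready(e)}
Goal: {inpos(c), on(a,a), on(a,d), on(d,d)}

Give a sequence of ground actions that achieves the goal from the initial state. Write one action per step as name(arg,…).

step(d,d); tag(a,d)

1. step(d,d)  →  {above(a), inpos(c), inpos(d), on(a,c), on(a,d), on(a,e), on(d,a), on(d,c), on(d,d), on(e,c), ready(d), ready(e)}
2. tag(a,d)  →  {inpos(c), inpos(d), on(a,a), on(a,c), on(a,d), on(a,e), on(d,a), on(d,c), on(d,d), on(e,c), ready(d), ready(e)}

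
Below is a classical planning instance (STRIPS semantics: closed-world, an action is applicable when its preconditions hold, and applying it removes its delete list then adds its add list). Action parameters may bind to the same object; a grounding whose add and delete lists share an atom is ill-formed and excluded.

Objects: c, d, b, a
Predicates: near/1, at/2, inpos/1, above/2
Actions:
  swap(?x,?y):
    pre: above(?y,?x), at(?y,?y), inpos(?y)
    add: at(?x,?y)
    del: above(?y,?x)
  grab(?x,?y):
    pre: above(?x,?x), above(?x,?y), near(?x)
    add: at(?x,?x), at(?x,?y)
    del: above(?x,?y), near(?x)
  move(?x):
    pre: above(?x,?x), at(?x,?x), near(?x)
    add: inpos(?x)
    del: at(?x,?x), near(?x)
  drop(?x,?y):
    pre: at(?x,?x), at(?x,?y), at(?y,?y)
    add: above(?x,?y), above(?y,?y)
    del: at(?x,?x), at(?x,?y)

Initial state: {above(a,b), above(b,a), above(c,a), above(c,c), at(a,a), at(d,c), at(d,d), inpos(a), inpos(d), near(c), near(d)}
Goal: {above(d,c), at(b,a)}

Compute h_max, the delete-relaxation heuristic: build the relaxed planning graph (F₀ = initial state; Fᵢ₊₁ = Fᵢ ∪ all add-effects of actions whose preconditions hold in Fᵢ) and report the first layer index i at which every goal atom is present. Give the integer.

2

F0 = init (11 atoms)
F1 = F0 ∪ {above(a,a), above(d,d), at(b,a), at(c,a), at(c,c)}  (16 atoms)
F2 = F1 ∪ {above(d,c), inpos(c)}  (18 atoms)
goal ⊆ F2  ⇒  h_max = 2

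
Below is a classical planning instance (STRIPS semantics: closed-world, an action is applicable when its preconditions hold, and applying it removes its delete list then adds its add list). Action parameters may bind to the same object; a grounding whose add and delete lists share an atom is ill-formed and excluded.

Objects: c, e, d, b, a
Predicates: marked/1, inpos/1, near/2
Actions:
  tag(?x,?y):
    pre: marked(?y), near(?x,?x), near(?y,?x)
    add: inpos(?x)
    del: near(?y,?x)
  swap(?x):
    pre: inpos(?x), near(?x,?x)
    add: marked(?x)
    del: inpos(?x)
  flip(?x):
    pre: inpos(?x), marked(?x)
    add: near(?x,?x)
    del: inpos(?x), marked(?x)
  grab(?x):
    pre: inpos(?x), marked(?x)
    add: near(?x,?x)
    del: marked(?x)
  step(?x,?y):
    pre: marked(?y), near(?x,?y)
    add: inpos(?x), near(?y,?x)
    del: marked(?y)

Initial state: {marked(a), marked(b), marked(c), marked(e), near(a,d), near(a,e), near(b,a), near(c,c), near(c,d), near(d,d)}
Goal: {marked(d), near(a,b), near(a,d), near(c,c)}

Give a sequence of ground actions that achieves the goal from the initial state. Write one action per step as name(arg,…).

tag(d,c); swap(d); step(b,a)

1. tag(d,c)  →  {inpos(d), marked(a), marked(b), marked(c), marked(e), near(a,d), near(a,e), near(b,a), near(c,c), near(d,d)}
2. swap(d)  →  {marked(a), marked(b), marked(c), marked(d), marked(e), near(a,d), near(a,e), near(b,a), near(c,c), near(d,d)}
3. step(b,a)  →  {inpos(b), marked(b), marked(c), marked(d), marked(e), near(a,b), near(a,d), near(a,e), near(b,a), near(c,c), near(d,d)}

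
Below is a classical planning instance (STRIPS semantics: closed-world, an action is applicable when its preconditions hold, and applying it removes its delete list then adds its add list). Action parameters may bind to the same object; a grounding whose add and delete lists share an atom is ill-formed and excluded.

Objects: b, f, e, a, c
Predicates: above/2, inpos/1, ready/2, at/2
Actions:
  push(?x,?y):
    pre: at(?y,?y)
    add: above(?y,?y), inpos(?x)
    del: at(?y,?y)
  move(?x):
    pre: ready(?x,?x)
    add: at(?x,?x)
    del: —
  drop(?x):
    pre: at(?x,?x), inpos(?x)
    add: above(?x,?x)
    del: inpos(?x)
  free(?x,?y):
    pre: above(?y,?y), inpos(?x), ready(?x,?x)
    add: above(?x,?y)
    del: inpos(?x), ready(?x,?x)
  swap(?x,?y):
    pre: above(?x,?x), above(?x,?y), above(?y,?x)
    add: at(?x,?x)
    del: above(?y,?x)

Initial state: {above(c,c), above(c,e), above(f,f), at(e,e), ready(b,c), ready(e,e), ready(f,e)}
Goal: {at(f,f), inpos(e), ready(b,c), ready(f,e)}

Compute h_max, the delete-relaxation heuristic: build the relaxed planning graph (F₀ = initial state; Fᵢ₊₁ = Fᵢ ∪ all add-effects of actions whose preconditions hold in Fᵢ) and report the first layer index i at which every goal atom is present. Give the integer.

F0 = init (7 atoms)
F1 = F0 ∪ {above(e,e), at(c,c), at(f,f), inpos(a), inpos(b), inpos(c), inpos(e), inpos(f)}  (15 atoms)
goal ⊆ F1  ⇒  h_max = 1

1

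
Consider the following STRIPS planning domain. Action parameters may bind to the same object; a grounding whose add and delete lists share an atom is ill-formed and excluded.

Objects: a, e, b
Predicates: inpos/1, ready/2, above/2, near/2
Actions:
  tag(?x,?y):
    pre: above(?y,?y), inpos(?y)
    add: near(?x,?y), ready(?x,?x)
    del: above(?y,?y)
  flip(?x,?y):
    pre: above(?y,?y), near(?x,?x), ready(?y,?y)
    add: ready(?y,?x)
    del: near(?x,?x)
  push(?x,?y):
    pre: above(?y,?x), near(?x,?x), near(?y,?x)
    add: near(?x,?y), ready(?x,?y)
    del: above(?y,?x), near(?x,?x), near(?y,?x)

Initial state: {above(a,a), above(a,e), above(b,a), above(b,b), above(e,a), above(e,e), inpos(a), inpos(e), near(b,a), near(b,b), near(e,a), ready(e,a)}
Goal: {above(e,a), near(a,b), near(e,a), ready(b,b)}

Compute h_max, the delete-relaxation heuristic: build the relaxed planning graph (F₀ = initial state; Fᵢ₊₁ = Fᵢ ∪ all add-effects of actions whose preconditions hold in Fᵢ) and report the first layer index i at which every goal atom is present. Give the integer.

2

F0 = init (12 atoms)
F1 = F0 ∪ {near(a,a), near(a,e), near(b,e), near(e,e), ready(a,a), ready(b,b), ready(e,e)}  (19 atoms)
F2 = F1 ∪ {near(a,b), ready(a,b), ready(a,e), ready(b,a), ready(b,e), ready(e,b)}  (25 atoms)
goal ⊆ F2  ⇒  h_max = 2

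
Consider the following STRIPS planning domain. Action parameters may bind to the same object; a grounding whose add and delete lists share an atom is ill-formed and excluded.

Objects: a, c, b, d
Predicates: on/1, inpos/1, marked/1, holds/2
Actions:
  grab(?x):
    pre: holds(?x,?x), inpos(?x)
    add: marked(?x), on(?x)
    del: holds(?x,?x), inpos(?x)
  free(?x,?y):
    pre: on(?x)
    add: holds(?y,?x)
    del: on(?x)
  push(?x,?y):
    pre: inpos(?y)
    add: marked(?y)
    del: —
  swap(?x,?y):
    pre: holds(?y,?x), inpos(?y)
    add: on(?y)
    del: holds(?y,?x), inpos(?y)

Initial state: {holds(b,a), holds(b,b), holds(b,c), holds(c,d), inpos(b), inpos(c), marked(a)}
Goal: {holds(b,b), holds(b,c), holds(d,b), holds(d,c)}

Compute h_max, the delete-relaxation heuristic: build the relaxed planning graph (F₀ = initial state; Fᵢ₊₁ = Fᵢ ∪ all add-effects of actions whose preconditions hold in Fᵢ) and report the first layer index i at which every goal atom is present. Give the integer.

F0 = init (7 atoms)
F1 = F0 ∪ {marked(b), marked(c), on(b), on(c)}  (11 atoms)
F2 = F1 ∪ {holds(a,b), holds(a,c), holds(c,b), holds(c,c), holds(d,b), holds(d,c)}  (17 atoms)
goal ⊆ F2  ⇒  h_max = 2

2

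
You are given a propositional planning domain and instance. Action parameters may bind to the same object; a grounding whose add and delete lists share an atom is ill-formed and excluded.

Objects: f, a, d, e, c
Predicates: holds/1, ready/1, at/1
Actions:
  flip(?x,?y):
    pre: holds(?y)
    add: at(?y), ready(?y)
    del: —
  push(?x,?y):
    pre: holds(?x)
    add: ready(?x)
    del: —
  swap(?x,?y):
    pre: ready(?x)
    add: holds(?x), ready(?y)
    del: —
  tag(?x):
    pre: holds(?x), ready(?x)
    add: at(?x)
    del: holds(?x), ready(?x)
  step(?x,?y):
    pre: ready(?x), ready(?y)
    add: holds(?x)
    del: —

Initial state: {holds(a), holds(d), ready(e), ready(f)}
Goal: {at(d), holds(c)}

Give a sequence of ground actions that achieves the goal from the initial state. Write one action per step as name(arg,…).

1. flip(f,d)  →  {at(d), holds(a), holds(d), ready(d), ready(e), ready(f)}
2. swap(f,c)  →  {at(d), holds(a), holds(d), holds(f), ready(c), ready(d), ready(e), ready(f)}
3. swap(c,f)  →  {at(d), holds(a), holds(c), holds(d), holds(f), ready(c), ready(d), ready(e), ready(f)}

flip(f,d); swap(f,c); swap(c,f)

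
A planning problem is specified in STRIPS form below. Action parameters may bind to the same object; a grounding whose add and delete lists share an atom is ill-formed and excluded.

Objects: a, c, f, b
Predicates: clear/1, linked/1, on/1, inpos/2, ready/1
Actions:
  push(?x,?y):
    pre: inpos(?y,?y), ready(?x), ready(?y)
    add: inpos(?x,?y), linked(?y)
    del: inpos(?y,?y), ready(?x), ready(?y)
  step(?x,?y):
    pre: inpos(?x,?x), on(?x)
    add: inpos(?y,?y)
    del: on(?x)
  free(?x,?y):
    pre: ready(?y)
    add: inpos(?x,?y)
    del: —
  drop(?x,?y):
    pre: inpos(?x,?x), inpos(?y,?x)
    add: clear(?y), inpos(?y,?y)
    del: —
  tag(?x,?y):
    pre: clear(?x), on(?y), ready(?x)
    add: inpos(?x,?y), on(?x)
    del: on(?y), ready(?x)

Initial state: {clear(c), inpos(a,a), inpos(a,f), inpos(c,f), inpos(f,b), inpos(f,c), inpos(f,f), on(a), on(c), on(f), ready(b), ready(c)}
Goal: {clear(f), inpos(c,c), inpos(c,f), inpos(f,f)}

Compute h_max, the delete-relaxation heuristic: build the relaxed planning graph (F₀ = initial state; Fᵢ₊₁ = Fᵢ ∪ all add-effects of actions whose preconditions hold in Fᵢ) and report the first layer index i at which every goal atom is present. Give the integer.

F0 = init (12 atoms)
F1 = F0 ∪ {clear(a), clear(f), inpos(a,b), inpos(a,c), inpos(b,b), inpos(b,c), inpos(c,a), inpos(c,b), inpos(c,c)}  (21 atoms)
goal ⊆ F1  ⇒  h_max = 1

1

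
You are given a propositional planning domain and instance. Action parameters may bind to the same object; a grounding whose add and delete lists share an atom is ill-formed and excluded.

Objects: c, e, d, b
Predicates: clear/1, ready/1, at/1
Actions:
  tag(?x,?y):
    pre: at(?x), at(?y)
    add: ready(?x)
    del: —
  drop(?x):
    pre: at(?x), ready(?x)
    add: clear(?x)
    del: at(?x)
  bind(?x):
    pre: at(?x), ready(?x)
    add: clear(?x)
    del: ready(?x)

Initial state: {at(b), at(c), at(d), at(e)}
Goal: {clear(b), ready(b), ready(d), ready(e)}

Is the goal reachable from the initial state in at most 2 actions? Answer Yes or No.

1. tag(e,c)  →  {at(b), at(c), at(d), at(e), ready(e)}
2. tag(d,c)  →  {at(b), at(c), at(d), at(e), ready(d), ready(e)}
3. tag(b,c)  →  {at(b), at(c), at(d), at(e), ready(b), ready(d), ready(e)}
4. drop(b)  →  {at(c), at(d), at(e), clear(b), ready(b), ready(d), ready(e)}
optimal plan length = 4; 4 > 2

No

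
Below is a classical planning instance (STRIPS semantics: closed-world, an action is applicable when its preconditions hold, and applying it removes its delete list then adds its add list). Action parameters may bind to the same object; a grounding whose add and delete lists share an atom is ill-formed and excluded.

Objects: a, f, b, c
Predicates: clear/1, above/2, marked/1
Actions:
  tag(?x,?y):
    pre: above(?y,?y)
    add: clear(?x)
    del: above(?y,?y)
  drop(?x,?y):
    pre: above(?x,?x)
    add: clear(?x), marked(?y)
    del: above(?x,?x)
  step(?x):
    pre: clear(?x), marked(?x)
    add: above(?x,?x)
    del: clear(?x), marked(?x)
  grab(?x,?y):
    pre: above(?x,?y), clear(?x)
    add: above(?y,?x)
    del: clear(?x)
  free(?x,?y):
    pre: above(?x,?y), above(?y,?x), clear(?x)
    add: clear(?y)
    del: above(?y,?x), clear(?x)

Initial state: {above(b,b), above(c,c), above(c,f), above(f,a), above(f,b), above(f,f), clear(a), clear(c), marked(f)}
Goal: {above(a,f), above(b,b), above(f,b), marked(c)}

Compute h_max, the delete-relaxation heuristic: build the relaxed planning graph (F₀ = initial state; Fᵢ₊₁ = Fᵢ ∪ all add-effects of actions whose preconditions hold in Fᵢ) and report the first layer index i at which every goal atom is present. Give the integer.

2

F0 = init (9 atoms)
F1 = F0 ∪ {above(f,c), clear(b), clear(f), marked(a), marked(b), marked(c)}  (15 atoms)
F2 = F1 ∪ {above(a,a), above(a,f), above(b,f)}  (18 atoms)
goal ⊆ F2  ⇒  h_max = 2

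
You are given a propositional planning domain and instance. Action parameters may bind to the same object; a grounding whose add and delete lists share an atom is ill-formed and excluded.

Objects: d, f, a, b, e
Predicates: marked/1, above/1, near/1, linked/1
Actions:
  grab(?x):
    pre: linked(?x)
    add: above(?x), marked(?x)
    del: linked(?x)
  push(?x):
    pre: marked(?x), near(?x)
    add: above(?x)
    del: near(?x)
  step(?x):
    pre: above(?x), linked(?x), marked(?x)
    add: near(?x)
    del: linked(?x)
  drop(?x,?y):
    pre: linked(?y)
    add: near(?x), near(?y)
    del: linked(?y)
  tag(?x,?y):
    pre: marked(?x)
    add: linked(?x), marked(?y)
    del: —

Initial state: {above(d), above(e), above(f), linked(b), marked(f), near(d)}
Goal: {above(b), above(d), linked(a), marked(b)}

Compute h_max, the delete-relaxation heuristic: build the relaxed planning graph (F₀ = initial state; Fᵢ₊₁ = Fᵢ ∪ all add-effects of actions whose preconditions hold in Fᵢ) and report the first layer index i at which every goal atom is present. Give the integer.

2

F0 = init (6 atoms)
F1 = F0 ∪ {above(b), linked(f), marked(a), marked(b), marked(d), marked(e), near(a), near(b), near(e), near(f)}  (16 atoms)
F2 = F1 ∪ {above(a), linked(a), linked(d), linked(e)}  (20 atoms)
goal ⊆ F2  ⇒  h_max = 2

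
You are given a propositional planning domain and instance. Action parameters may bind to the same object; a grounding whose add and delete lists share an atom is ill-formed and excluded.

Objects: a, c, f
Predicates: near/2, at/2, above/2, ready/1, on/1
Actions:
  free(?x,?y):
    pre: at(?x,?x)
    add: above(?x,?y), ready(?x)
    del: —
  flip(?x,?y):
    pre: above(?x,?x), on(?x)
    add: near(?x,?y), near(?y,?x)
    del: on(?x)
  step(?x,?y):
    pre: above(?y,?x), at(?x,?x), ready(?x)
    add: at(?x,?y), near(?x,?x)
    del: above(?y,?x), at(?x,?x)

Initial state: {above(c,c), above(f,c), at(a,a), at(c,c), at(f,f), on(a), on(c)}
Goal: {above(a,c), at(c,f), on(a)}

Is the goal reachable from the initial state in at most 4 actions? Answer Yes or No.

Yes

1. free(a,c)  →  {above(a,c), above(c,c), above(f,c), at(a,a), at(c,c), at(f,f), on(a), on(c), ready(a)}
2. free(c,a)  →  {above(a,c), above(c,a), above(c,c), above(f,c), at(a,a), at(c,c), at(f,f), on(a), on(c), ready(a), ready(c)}
3. step(c,f)  →  {above(a,c), above(c,a), above(c,c), at(a,a), at(c,f), at(f,f), near(c,c), on(a), on(c), ready(a), ready(c)}
optimal plan length = 3; 3 ≤ 4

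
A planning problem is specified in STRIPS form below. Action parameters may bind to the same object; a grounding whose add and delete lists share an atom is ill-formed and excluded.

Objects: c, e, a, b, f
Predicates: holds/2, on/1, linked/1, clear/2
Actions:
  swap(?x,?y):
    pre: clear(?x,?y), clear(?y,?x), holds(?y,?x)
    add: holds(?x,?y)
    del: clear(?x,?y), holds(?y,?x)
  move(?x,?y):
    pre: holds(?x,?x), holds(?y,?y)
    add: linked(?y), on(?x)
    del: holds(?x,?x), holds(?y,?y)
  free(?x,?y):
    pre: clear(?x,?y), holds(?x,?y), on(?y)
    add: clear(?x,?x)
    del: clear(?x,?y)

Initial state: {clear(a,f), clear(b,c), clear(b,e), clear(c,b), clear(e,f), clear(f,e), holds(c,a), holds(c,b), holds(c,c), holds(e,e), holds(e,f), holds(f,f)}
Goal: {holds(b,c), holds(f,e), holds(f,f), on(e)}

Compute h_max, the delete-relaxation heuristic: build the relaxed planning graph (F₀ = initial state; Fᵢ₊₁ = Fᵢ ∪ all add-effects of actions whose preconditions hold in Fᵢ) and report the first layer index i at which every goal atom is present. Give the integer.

1

F0 = init (12 atoms)
F1 = F0 ∪ {holds(b,c), holds(f,e), linked(c), linked(e), linked(f), on(c), on(e), on(f)}  (20 atoms)
goal ⊆ F1  ⇒  h_max = 1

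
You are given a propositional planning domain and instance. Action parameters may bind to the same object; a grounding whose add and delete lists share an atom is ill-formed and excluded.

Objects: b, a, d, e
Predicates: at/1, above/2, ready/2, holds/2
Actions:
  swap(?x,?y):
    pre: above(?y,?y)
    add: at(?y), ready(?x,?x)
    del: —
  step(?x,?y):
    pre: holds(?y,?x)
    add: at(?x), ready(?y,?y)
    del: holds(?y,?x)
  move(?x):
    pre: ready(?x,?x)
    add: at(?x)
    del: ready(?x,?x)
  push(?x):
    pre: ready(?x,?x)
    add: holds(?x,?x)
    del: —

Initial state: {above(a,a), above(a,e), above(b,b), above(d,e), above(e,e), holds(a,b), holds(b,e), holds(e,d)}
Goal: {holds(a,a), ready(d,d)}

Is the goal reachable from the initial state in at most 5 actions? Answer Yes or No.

Yes

1. swap(a,b)  →  {above(a,a), above(a,e), above(b,b), above(d,e), above(e,e), at(b), holds(a,b), holds(b,e), holds(e,d), ready(a,a)}
2. swap(d,b)  →  {above(a,a), above(a,e), above(b,b), above(d,e), above(e,e), at(b), holds(a,b), holds(b,e), holds(e,d), ready(a,a), ready(d,d)}
3. push(a)  →  {above(a,a), above(a,e), above(b,b), above(d,e), above(e,e), at(b), holds(a,a), holds(a,b), holds(b,e), holds(e,d), ready(a,a), ready(d,d)}
optimal plan length = 3; 3 ≤ 5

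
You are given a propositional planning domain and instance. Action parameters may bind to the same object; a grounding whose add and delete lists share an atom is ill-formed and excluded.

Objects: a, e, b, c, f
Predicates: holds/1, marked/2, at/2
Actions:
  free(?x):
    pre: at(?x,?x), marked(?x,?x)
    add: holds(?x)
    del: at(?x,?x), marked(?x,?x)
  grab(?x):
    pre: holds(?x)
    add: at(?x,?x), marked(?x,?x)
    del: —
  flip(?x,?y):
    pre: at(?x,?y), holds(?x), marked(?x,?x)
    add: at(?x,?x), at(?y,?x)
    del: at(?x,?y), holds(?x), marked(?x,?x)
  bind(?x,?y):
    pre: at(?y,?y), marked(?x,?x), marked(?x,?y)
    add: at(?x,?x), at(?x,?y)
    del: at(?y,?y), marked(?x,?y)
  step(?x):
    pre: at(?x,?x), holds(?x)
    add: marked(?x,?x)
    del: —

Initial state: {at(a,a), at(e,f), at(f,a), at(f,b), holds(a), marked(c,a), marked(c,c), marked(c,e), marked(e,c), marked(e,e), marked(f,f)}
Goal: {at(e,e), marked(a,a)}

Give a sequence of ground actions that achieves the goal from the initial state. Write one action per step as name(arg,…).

1. grab(a)  →  {at(a,a), at(e,f), at(f,a), at(f,b), holds(a), marked(a,a), marked(c,a), marked(c,c), marked(c,e), marked(e,c), marked(e,e), marked(f,f)}
2. bind(c,a)  →  {at(c,a), at(c,c), at(e,f), at(f,a), at(f,b), holds(a), marked(a,a), marked(c,c), marked(c,e), marked(e,c), marked(e,e), marked(f,f)}
3. bind(e,c)  →  {at(c,a), at(e,c), at(e,e), at(e,f), at(f,a), at(f,b), holds(a), marked(a,a), marked(c,c), marked(c,e), marked(e,e), marked(f,f)}

grab(a); bind(c,a); bind(e,c)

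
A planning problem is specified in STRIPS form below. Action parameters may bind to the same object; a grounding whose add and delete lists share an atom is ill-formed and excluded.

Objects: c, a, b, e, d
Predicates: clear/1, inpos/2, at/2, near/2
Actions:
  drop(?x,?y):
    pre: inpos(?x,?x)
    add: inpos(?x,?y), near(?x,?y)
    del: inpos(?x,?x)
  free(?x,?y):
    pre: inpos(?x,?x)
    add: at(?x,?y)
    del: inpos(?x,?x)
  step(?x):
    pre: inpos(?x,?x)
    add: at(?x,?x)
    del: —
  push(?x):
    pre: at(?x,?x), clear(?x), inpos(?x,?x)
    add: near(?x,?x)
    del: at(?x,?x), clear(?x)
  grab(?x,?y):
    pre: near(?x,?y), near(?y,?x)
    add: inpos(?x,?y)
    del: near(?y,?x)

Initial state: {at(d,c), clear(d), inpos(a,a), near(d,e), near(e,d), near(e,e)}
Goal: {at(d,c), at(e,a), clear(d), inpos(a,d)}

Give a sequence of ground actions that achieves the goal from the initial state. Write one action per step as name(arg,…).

drop(a,d); grab(e,e); free(e,a)

1. drop(a,d)  →  {at(d,c), clear(d), inpos(a,d), near(a,d), near(d,e), near(e,d), near(e,e)}
2. grab(e,e)  →  {at(d,c), clear(d), inpos(a,d), inpos(e,e), near(a,d), near(d,e), near(e,d)}
3. free(e,a)  →  {at(d,c), at(e,a), clear(d), inpos(a,d), near(a,d), near(d,e), near(e,d)}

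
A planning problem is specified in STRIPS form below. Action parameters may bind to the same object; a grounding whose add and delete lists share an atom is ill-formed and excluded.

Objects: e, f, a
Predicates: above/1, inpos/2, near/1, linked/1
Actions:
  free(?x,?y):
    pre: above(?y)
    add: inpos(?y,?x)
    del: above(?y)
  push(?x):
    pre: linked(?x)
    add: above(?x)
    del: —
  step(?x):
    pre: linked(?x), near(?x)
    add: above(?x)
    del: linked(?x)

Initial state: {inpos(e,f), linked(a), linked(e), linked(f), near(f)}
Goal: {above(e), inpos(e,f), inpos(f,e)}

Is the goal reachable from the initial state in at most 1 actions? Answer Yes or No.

No

1. push(e)  →  {above(e), inpos(e,f), linked(a), linked(e), linked(f), near(f)}
2. push(f)  →  {above(e), above(f), inpos(e,f), linked(a), linked(e), linked(f), near(f)}
3. free(e,f)  →  {above(e), inpos(e,f), inpos(f,e), linked(a), linked(e), linked(f), near(f)}
optimal plan length = 3; 3 > 1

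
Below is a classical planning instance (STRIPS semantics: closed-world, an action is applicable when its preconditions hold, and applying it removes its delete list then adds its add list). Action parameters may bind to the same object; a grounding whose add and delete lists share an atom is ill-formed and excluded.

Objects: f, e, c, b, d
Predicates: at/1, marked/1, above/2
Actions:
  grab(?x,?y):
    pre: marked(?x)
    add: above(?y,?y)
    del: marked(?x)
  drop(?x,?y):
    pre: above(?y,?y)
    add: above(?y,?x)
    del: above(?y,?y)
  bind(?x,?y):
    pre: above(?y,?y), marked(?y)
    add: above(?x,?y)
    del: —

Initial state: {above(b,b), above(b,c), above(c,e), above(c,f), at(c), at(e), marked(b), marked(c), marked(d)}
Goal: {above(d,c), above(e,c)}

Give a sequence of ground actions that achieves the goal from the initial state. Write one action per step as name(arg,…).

grab(b,c); bind(e,c); bind(d,c)

1. grab(b,c)  →  {above(b,b), above(b,c), above(c,c), above(c,e), above(c,f), at(c), at(e), marked(c), marked(d)}
2. bind(e,c)  →  {above(b,b), above(b,c), above(c,c), above(c,e), above(c,f), above(e,c), at(c), at(e), marked(c), marked(d)}
3. bind(d,c)  →  {above(b,b), above(b,c), above(c,c), above(c,e), above(c,f), above(d,c), above(e,c), at(c), at(e), marked(c), marked(d)}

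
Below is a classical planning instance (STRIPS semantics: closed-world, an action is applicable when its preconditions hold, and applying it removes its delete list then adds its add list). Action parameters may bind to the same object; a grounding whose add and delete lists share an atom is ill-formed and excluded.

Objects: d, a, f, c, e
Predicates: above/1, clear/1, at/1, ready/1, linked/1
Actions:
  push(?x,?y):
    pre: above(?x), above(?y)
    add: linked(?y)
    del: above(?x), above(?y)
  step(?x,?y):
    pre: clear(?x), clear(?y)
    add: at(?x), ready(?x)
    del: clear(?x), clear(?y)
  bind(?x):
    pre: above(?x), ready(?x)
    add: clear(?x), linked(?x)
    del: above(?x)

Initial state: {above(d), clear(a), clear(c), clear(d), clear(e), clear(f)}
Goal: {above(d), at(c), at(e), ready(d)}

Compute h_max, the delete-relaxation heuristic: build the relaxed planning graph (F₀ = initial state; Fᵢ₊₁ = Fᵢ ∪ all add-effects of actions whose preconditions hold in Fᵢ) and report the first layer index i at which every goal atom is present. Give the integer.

F0 = init (6 atoms)
F1 = F0 ∪ {at(a), at(c), at(d), at(e), at(f), linked(d), ready(a), ready(c), ready(d), ready(e), ready(f)}  (17 atoms)
goal ⊆ F1  ⇒  h_max = 1

1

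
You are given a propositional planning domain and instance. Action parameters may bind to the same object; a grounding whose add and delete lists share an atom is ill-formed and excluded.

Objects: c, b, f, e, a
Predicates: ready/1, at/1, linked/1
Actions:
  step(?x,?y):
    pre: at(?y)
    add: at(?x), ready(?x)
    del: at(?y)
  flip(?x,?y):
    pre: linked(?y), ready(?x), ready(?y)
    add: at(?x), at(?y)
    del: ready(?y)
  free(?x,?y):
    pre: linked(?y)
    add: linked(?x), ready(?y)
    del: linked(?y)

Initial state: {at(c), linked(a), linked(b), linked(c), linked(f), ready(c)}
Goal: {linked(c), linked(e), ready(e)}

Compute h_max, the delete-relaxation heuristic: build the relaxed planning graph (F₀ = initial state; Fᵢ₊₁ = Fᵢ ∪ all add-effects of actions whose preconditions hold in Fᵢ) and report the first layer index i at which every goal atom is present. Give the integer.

1

F0 = init (6 atoms)
F1 = F0 ∪ {at(a), at(b), at(e), at(f), linked(e), ready(a), ready(b), ready(e), ready(f)}  (15 atoms)
goal ⊆ F1  ⇒  h_max = 1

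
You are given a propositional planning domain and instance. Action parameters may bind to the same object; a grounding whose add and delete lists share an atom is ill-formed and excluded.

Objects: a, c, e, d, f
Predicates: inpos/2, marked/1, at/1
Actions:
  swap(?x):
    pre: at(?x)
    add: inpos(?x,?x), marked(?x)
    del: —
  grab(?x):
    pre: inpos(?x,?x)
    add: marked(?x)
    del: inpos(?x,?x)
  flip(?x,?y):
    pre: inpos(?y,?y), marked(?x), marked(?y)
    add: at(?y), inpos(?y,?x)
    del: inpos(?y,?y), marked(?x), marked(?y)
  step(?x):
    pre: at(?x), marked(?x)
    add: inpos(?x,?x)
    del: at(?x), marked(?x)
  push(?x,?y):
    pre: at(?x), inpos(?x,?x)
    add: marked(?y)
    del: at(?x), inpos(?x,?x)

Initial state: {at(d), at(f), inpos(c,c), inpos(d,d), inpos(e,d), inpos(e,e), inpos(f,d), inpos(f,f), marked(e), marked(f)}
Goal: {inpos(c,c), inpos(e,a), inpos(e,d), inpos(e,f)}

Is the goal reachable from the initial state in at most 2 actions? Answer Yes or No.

1. flip(f,e)  →  {at(d), at(e), at(f), inpos(c,c), inpos(d,d), inpos(e,d), inpos(e,f), inpos(f,d), inpos(f,f)}
2. swap(e)  →  {at(d), at(e), at(f), inpos(c,c), inpos(d,d), inpos(e,d), inpos(e,e), inpos(e,f), inpos(f,d), inpos(f,f), marked(e)}
3. push(d,a)  →  {at(e), at(f), inpos(c,c), inpos(e,d), inpos(e,e), inpos(e,f), inpos(f,d), inpos(f,f), marked(a), marked(e)}
4. flip(a,e)  →  {at(e), at(f), inpos(c,c), inpos(e,a), inpos(e,d), inpos(e,f), inpos(f,d), inpos(f,f)}
optimal plan length = 4; 4 > 2

No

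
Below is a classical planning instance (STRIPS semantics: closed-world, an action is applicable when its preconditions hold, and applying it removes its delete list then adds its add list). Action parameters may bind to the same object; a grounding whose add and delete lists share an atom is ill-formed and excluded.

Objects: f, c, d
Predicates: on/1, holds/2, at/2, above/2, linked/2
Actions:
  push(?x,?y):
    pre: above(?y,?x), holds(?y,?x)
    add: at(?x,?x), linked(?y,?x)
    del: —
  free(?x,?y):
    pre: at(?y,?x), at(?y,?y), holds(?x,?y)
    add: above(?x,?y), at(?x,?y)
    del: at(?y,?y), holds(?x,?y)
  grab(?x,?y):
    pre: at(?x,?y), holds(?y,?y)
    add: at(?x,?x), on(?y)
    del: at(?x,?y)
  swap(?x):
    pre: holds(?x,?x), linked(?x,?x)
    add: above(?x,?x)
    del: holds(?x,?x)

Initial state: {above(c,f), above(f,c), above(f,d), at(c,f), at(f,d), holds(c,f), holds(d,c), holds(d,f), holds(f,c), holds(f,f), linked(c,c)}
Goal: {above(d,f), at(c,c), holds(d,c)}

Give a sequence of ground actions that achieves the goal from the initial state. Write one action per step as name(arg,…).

1. push(f,c)  →  {above(c,f), above(f,c), above(f,d), at(c,f), at(f,d), at(f,f), holds(c,f), holds(d,c), holds(d,f), holds(f,c), holds(f,f), linked(c,c), linked(c,f)}
2. push(c,f)  →  {above(c,f), above(f,c), above(f,d), at(c,c), at(c,f), at(f,d), at(f,f), holds(c,f), holds(d,c), holds(d,f), holds(f,c), holds(f,f), linked(c,c), linked(c,f), linked(f,c)}
3. free(d,f)  →  {above(c,f), above(d,f), above(f,c), above(f,d), at(c,c), at(c,f), at(d,f), at(f,d), holds(c,f), holds(d,c), holds(f,c), holds(f,f), linked(c,c), linked(c,f), linked(f,c)}

push(f,c); push(c,f); free(d,f)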